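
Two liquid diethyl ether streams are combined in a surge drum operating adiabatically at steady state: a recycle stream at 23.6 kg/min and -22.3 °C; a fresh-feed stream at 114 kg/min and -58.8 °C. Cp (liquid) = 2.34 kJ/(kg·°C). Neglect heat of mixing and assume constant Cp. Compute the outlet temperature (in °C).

Energy balance with Q = 0: Σ ṁᵢCp,ᵢ(T_out − Tᵢ) = 0
T_out = Σ ṁᵢCp,ᵢTᵢ / Σ ṁᵢCp,ᵢ
      = -16917 / 321.98 = -52.54 °C

T_out = -52.5 °C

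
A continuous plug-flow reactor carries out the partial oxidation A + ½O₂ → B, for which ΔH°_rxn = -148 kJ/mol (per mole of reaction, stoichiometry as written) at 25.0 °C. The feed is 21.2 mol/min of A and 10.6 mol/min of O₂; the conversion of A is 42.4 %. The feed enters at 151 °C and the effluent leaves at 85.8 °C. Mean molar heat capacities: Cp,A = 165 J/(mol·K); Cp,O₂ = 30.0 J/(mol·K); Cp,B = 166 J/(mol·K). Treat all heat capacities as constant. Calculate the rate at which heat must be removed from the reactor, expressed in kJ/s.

Extent of reaction ξ = 0.424 × 21.2 = 8.9888 mol/min
Reaction term: ξ·ΔH°_rxn = 8.9888 × -148 = -1330.3 kJ/min
Sensible, feed 151→25 °C: -480.82 kJ/min
Outlet flows (mol/min): A 12.211, O₂ 6.1056, B 8.9888
Sensible, products 25→85.8 °C: 224.36 kJ/min
Q = ΔH = -1586.8 kJ/min = -26.447 kW
Heat removed = 26.447 kJ/s

Q_out = 26.4 kJ/s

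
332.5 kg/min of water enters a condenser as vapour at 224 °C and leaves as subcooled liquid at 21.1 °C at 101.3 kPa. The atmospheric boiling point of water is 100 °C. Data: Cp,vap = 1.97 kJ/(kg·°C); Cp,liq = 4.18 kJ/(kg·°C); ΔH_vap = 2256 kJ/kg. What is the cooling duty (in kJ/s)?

Q_c = 15700 kJ/s

vapour 224→100 °C: -244.28 kJ/kg
condensation at 100 °C: -2256 kJ/kg
liquid 100→21.1 °C: -329.8 kJ/kg
Δh = -244.28 + -2256 + -329.8 = -2830.1 kJ/kg
Q = ṁ·Δh = 332.5 kg/min × -2830.1 kJ/kg = -941000 kJ/min
|Q| = 15683 kW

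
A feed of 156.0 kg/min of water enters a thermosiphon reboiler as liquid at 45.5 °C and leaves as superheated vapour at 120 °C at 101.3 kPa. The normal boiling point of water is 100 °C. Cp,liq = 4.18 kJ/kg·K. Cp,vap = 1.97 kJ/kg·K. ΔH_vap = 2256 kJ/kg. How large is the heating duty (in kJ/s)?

liquid 45.5→100 °C: 227.81 kJ/kg
vaporisation at 100 °C: 2256 kJ/kg
vapour 100→120 °C: 39.4 kJ/kg
Δh = 227.81 + 2256 + 39.4 = 2523.2 kJ/kg
Q = ṁ·Δh = 156.0 kg/min × 2523.2 kJ/kg = 393620 kJ/min
|Q| = 6560.3 kW

Q = 6560 kJ/s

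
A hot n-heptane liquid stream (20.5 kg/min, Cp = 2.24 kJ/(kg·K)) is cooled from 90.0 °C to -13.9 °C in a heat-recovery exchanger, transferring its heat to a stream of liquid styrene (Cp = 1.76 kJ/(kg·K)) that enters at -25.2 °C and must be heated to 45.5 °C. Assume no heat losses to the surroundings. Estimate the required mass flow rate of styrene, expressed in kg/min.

Heat released by hot stream: Q = 20.5 × 2.24 × (90.0 − -13.9) = 4771.1 kJ/min
Energy balance on cold side (adiabatic exchanger): Q = ṁ_c·Cp_c·(T_c,out − T_c,in)
ṁ_c = 4771.1 / [1.76 × (45.5 − -25.2)] = 38.343 kg/min

ṁ_c = 38.3 kg/min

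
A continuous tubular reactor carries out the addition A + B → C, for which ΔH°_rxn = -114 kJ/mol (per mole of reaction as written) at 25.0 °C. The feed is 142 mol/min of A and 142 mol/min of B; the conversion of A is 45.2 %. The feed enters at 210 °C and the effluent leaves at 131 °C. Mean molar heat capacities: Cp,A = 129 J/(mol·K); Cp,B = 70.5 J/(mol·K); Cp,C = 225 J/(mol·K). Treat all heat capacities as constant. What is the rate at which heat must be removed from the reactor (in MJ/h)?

Q_out = 563 MJ/h

Extent of reaction ξ = 0.452 × 142 = 64.184 mol/min
Reaction term: ξ·ΔH°_rxn = 64.184 × -114 = -7317 kJ/min
Sensible, feed 210→25 °C: -5240.9 kJ/min
Outlet flows (mol/min): A 77.816, B 77.816, C 64.184
Sensible, products 25→131 °C: 3176.4 kJ/min
Q = ΔH = -9381.5 kJ/min = -156.36 kW
Heat removed = 562.89 MJ/h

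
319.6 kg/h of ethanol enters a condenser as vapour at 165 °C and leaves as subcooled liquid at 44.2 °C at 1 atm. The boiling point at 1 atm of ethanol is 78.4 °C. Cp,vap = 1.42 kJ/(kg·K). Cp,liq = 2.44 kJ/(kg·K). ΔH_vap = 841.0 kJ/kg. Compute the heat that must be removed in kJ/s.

vapour 165→78.4 °C: -122.97 kJ/kg
condensation at 78.4 °C: -841 kJ/kg
liquid 78.4→44.2 °C: -83.448 kJ/kg
Δh = -122.97 + -841 + -83.448 = -1047.4 kJ/kg
Q = ṁ·Δh = 319.6 kg/h × -1047.4 kJ/kg = -334760 kJ/h
|Q| = 92.988 kW

Q_c = 93.0 kJ/s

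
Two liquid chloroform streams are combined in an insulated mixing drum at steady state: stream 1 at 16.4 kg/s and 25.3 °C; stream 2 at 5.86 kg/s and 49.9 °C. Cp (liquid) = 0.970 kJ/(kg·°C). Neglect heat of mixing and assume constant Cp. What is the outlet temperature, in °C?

No heat crosses the boundary, so H_out = H_in.
Σ ṁᵢCp,ᵢTᵢ = 16.4×0.970×25.3 + 5.86×0.970×49.9 = 686.11
Σ ṁᵢCp,ᵢ = 16.4×0.970 + 5.86×0.970 = 21.592
T_out = 686.11 / 21.592 = 31.776 °C

T_out = 31.8 °C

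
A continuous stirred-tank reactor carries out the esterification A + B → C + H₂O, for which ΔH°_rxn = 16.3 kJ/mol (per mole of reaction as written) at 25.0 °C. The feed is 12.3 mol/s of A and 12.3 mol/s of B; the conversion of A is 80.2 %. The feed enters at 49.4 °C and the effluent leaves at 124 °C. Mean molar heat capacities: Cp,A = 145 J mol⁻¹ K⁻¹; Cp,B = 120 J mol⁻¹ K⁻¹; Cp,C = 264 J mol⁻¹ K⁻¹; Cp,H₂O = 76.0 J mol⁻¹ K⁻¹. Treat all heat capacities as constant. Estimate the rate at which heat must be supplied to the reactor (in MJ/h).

Q_in = 1720 MJ/h

Extent of reaction ξ = 0.802 × 12.3 = 9.8646 mol/s
Reaction term: ξ·ΔH°_rxn = 9.8646 × 16.3 = 160.79 kJ/s
Sensible, feed 49.4→25 °C: -79.532 kJ/s
Outlet flows (mol/s): A 2.4354, B 2.4354, C 9.8646, H₂O 9.8646
Sensible, products 25→124 °C: 395.94 kJ/s
Q = ΔH = 477.2 kJ/s = 477.2 kW
Heat supplied = 1717.9 MJ/h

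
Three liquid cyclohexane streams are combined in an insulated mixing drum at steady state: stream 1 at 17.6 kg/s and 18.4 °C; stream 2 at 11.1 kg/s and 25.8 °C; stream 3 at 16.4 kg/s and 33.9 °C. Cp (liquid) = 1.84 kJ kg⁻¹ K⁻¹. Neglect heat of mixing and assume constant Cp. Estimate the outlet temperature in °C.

Energy balance with Q = 0: Σ ṁᵢCp,ᵢ(T_out − Tᵢ) = 0
Σ ṁᵢCp,ᵢTᵢ = 17.6×1.84×18.4 + 11.1×1.84×25.8 + 16.4×1.84×33.9 = 2145.8
Σ ṁᵢCp,ᵢ = 17.6×1.84 + 11.1×1.84 + 16.4×1.84 = 82.984
T_out = 2145.8 / 82.984 = 25.858 °C

T_out = 25.9 °C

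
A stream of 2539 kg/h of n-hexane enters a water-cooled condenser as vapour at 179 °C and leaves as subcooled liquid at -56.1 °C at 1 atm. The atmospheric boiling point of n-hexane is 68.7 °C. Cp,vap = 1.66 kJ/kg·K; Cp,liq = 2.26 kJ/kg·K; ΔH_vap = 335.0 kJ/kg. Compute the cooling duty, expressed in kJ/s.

Q_c = 564 kJ/s

vapour 179→68.7 °C: -183.1 kJ/kg
condensation at 68.7 °C: -335 kJ/kg
liquid 68.7→-56.1 °C: -282.05 kJ/kg
Δh = -183.1 + -335 + -282.05 = -800.15 kJ/kg
Q = ṁ·Δh = 2539 kg/h × -800.15 kJ/kg = -2.0316e+06 kJ/h
|Q| = 564.33 kW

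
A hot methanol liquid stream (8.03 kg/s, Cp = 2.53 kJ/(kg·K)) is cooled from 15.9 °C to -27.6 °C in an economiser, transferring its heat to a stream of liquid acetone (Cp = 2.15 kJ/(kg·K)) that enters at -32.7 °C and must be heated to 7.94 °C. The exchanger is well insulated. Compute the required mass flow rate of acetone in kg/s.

ṁ_c = 10.1 kg/s

Heat released by hot stream: Q = 8.03 × 2.53 × (15.9 − -27.6) = 883.74 kJ/s
Energy balance on cold side (adiabatic exchanger): Q = ṁ_c·Cp_c·(T_c,out − T_c,in)
ṁ_c = 883.74 / [2.15 × (7.94 − -32.7)] = 10.114 kg/s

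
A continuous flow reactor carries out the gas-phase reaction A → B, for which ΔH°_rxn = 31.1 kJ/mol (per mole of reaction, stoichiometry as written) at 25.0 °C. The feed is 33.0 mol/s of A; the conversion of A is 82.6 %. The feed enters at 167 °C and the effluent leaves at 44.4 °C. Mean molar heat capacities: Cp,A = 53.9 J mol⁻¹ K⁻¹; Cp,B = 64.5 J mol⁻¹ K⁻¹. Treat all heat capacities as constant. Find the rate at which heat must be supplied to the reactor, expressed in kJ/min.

Extent of reaction ξ = 0.826 × 33.0 = 27.258 mol/s
Reaction term: ξ·ΔH°_rxn = 27.258 × 31.1 = 847.72 kJ/s
Sensible, feed 167→25 °C: -252.58 kJ/s
Outlet flows (mol/s): A 5.742, B 27.258
Sensible, products 25→44.4 °C: 40.112 kJ/s
Q = ΔH = 635.26 kJ/s = 635.26 kW
Heat supplied = 38116 kJ/min

Q_in = 38100 kJ/min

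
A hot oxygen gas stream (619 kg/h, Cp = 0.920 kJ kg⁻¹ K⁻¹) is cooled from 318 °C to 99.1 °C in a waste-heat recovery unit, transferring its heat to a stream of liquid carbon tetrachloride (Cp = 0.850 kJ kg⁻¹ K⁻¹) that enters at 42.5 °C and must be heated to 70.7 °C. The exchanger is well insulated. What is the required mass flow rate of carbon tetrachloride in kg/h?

Heat released by hot stream: Q = 619 × 0.920 × (318 − 99.1) = 124660 kJ/h
Energy balance on cold side (adiabatic exchanger): Q = ṁ_c·Cp_c·(T_c,out − T_c,in)
ṁ_c = 124660 / [0.850 × (70.7 − 42.5)] = 5200.6 kg/h

ṁ_c = 5200 kg/h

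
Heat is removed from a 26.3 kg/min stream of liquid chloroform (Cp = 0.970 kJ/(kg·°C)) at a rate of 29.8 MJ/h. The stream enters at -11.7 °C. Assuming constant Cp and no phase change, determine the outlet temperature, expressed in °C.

Q = 29.8 MJ/h = 496.67 kJ/min
ΔT = Q/(ṁ·Cp) = 496.67/(26.3×0.970) = 19.469 K
T_out = -11.7 − 19.469 = -31.169 °C

T_out = -31.2 °C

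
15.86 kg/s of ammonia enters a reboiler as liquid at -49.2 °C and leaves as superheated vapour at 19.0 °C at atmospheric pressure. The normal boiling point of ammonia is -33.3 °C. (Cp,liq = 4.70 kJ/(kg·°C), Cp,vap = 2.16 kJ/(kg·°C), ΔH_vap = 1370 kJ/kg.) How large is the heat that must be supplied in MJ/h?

Q = 88900 MJ/h

liquid -49.2→-33.3 °C: 74.73 kJ/kg
vaporisation at -33.3 °C: 1370 kJ/kg
vapour -33.3→19.0 °C: 112.97 kJ/kg
Δh = 74.73 + 1370 + 112.97 = 1557.7 kJ/kg
Q = ṁ·Δh = 15.86 kg/s × 1557.7 kJ/kg = 24705 kJ/s
|Q| = 24705 kW = 88938 MJ/h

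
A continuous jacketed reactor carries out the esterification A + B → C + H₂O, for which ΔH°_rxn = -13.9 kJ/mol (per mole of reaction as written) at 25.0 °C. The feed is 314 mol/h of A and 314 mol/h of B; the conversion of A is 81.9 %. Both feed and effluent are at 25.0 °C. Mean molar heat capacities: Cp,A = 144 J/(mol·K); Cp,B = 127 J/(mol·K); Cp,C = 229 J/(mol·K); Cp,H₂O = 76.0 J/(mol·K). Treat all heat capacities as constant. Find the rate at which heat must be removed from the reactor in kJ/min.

Q_out = 59.6 kJ/min

Extent of reaction ξ = 0.819 × 314 = 257.17 mol/h
Reaction term: ξ·ΔH°_rxn = 257.17 × -13.9 = -3574.6 kJ/h
Q = ΔH = -3574.6 kJ/h = -0.99295 kW
Heat removed = 59.577 kJ/min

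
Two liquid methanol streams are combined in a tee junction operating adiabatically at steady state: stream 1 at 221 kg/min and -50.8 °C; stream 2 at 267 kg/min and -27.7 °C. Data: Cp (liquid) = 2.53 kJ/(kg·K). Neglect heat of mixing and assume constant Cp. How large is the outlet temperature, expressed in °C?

Adiabatic, steady state ⇒ Σ ṁᵢCp,ᵢ(T_out − Tᵢ) = 0
T_out = Σ ṁᵢCp,ᵢTᵢ / Σ ṁᵢCp,ᵢ
      = -47115 / 1234.6 = -38.161 °C

T_out = -38.2 °C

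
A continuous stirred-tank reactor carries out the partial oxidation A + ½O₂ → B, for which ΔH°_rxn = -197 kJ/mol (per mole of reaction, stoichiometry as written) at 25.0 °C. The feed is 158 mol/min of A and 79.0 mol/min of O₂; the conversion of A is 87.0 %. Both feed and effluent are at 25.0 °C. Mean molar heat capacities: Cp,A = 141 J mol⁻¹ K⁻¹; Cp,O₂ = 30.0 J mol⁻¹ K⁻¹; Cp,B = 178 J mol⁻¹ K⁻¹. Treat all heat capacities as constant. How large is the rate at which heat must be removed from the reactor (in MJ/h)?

Extent of reaction ξ = 0.870 × 158 = 137.46 mol/min
Reaction term: ξ·ΔH°_rxn = 137.46 × -197 = -27080 kJ/min
Q = ΔH = -27080 kJ/min = -451.33 kW
Heat removed = 1624.8 MJ/h

Q_out = 1620 MJ/h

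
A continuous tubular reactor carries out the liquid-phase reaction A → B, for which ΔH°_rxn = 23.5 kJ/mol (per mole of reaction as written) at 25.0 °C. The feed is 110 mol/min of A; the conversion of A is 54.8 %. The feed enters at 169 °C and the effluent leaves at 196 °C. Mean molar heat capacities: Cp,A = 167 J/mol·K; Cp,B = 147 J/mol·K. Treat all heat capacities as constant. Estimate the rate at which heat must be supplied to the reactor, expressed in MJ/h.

Extent of reaction ξ = 0.548 × 110 = 60.28 mol/min
Reaction term: ξ·ΔH°_rxn = 60.28 × 23.5 = 1416.6 kJ/min
Sensible, feed 169→25 °C: -2645.3 kJ/min
Outlet flows (mol/min): A 49.72, B 60.28
Sensible, products 25→196 °C: 2935.1 kJ/min
Q = ΔH = 1706.4 kJ/min = 28.44 kW
Heat supplied = 102.38 MJ/h

Q_in = 102 MJ/h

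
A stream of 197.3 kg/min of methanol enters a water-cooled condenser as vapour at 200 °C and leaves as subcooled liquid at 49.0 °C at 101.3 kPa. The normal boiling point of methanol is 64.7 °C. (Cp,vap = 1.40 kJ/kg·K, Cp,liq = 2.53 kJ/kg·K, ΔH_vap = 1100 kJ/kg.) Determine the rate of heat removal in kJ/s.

Q_c = 4370 kJ/s

vapour 200→64.7 °C: -189.42 kJ/kg
condensation at 64.7 °C: -1100 kJ/kg
liquid 64.7→49.0 °C: -39.721 kJ/kg
Δh = -189.42 + -1100 + -39.721 = -1329.1 kJ/kg
Q = ṁ·Δh = 197.3 kg/min × -1329.1 kJ/kg = -262240 kJ/min
|Q| = 4370.7 kW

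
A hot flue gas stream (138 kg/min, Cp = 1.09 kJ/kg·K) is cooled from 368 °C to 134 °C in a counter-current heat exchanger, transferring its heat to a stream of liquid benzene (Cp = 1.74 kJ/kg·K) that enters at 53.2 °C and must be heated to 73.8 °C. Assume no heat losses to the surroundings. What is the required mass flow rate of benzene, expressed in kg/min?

Heat released by hot stream: Q = 138 × 1.09 × (368 − 134) = 35198 kJ/min
Energy balance on cold side (adiabatic exchanger): Q = ṁ_c·Cp_c·(T_c,out − T_c,in)
ṁ_c = 35198 / [1.74 × (73.8 − 53.2)] = 981.99 kg/min

ṁ_c = 982 kg/min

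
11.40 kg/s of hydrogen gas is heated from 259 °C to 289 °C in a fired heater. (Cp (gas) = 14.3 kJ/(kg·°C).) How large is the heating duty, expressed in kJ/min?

Q = 293000 kJ/min

Q = ṁ·Cp·ΔT = 11.40 × 14.3 × (289 − 259) = 4890.6 kJ/s
Heating duty = 293440 kJ/min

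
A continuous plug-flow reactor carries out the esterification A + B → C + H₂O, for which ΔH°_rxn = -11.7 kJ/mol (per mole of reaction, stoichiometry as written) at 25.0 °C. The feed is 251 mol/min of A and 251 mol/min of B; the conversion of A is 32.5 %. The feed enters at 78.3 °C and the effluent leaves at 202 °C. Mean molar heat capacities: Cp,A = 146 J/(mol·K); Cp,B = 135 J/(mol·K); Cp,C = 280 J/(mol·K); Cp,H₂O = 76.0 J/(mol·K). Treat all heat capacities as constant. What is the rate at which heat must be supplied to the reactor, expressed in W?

Extent of reaction ξ = 0.325 × 251 = 81.575 mol/min
Reaction term: ξ·ΔH°_rxn = 81.575 × -11.7 = -954.43 kJ/min
Sensible, feed 78.3→25 °C: -3759.3 kJ/min
Outlet flows (mol/min): A 169.43, B 169.43, C 81.575, H₂O 81.575
Sensible, products 25→202 °C: 13567 kJ/min
Q = ΔH = 8853.2 kJ/min = 147.55 kW
Heat supplied = 147550 W

Q_in = 148000 W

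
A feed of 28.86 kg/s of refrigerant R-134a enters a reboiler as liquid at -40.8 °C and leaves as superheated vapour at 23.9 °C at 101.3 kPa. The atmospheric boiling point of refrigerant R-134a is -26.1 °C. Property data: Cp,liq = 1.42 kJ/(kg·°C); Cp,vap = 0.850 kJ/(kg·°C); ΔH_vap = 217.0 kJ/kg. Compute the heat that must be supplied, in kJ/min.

Q = 485000 kJ/min

liquid -40.8→-26.1 °C: 20.874 kJ/kg
vaporisation at -26.1 °C: 217 kJ/kg
vapour -26.1→23.9 °C: 42.5 kJ/kg
Δh = 20.874 + 217 + 42.5 = 280.37 kJ/kg
Q = ṁ·Δh = 28.86 kg/s × 280.37 kJ/kg = 8091.6 kJ/s
|Q| = 8091.6 kW = 485500 kJ/min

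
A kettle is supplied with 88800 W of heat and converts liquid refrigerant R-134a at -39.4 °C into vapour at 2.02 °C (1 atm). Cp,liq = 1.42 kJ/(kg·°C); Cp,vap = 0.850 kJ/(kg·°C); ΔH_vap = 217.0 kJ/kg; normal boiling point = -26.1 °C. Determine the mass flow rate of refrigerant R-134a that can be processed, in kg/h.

ṁ = 1230 kg/h

Δh = 1.42×(-26.1−-39.4) + 217.0 + 0.850×(2.02−-26.1) = 259.79 kJ/kg
Q = 88800 W = 88.8 kJ/s = 319680 kJ/h
ṁ = Q/Δh = 319680 / 259.79 = 1230.5 kg/h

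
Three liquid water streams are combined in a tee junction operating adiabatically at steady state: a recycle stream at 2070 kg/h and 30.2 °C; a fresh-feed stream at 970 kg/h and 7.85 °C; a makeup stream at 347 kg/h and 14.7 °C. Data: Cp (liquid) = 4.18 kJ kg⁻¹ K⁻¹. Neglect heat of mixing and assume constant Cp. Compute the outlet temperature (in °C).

T_out = 22.2 °C

No heat crosses the boundary, so H_out = H_in.
T_out = Σ ṁᵢCp,ᵢTᵢ / Σ ṁᵢCp,ᵢ
      = 314460 / 14158 = 22.211 °C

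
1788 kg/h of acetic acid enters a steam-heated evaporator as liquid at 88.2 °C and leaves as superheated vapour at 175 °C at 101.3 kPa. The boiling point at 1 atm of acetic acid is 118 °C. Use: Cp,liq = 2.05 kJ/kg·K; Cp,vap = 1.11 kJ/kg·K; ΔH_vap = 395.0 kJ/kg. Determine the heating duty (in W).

Q = 258000 W

liquid 88.2→118 °C: 61.09 kJ/kg
vaporisation at 118 °C: 395 kJ/kg
vapour 118→175 °C: 63.27 kJ/kg
Δh = 61.09 + 395 + 63.27 = 519.36 kJ/kg
Q = ṁ·Δh = 1788 kg/h × 519.36 kJ/kg = 928620 kJ/h
|Q| = 257.95 kW = 257950 W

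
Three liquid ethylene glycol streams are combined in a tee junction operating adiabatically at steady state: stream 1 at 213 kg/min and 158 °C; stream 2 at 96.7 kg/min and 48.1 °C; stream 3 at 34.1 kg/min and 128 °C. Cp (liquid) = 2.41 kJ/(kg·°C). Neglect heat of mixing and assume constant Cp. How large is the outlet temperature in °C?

No heat crosses the boundary, so H_out = H_in.
T_out = Σ ṁᵢCp,ᵢTᵢ / Σ ṁᵢCp,ᵢ
      = 102830 / 828.56 = 124.11 °C

T_out = 124 °C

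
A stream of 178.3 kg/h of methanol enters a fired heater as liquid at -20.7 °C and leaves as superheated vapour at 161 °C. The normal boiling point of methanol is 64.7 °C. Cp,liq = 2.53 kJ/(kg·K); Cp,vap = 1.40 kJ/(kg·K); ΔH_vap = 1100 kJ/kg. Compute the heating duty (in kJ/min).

liquid -20.7→64.7 °C: 216.06 kJ/kg
vaporisation at 64.7 °C: 1100 kJ/kg
vapour 64.7→161 °C: 134.82 kJ/kg
Δh = 216.06 + 1100 + 134.82 = 1450.9 kJ/kg
Q = ṁ·Δh = 178.3 kg/h × 1450.9 kJ/kg = 258690 kJ/h
|Q| = 71.859 kW = 4311.5 kJ/min

Q = 4310 kJ/min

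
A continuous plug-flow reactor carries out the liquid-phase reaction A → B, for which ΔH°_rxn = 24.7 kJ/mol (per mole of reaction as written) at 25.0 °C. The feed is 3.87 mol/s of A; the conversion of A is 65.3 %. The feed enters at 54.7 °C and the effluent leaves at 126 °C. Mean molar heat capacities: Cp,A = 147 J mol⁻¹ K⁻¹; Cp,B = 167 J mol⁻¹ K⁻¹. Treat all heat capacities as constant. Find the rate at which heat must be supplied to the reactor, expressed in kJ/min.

Q_in = 6490 kJ/min

Extent of reaction ξ = 0.653 × 3.87 = 2.5271 mol/s
Reaction term: ξ·ΔH°_rxn = 2.5271 × 24.7 = 62.42 kJ/s
Sensible, feed 54.7→25 °C: -16.896 kJ/s
Outlet flows (mol/s): A 1.3429, B 2.5271
Sensible, products 25→126 °C: 62.563 kJ/s
Q = ΔH = 108.09 kJ/s = 108.09 kW
Heat supplied = 6485.2 kJ/min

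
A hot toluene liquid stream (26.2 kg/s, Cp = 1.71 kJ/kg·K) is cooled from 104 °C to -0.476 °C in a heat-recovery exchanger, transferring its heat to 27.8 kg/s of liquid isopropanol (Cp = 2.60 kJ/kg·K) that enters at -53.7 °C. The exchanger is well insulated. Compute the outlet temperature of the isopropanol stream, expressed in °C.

Heat released by hot stream: Q = 26.2 × 1.71 × (104 − -0.476) = 4680.7 kJ/s
Energy balance on cold side (adiabatic exchanger): Q = ṁ_c·Cp_c·(T_c,out − T_c,in)
T_c,out = -53.7 + 4680.7/(27.8 × 2.60) = 11.058 °C

T_c,out = 11.1 °C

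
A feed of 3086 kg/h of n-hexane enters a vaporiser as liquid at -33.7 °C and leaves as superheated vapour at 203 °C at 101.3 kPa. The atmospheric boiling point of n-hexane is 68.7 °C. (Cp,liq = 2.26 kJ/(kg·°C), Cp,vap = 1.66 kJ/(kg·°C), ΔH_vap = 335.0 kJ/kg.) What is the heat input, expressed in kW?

liquid -33.7→68.7 °C: 231.42 kJ/kg
vaporisation at 68.7 °C: 335 kJ/kg
vapour 68.7→203 °C: 222.94 kJ/kg
Δh = 231.42 + 335 + 222.94 = 789.36 kJ/kg
Q = ṁ·Δh = 3086 kg/h × 789.36 kJ/kg = 2.436e+06 kJ/h
|Q| = 676.66 kW

Q = 677 kW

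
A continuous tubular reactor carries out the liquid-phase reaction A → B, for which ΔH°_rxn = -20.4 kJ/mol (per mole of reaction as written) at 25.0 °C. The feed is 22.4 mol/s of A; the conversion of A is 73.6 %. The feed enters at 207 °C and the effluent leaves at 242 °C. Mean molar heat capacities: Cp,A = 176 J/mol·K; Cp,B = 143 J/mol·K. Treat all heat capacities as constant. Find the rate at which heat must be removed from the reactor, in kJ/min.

Extent of reaction ξ = 0.736 × 22.4 = 16.486 mol/s
Reaction term: ξ·ΔH°_rxn = 16.486 × -20.4 = -336.32 kJ/s
Sensible, feed 207→25 °C: -717.52 kJ/s
Outlet flows (mol/s): A 5.9136, B 16.486
Sensible, products 25→242 °C: 737.44 kJ/s
Q = ΔH = -316.4 kJ/s = -316.4 kW
Heat removed = 18984 kJ/min

Q_out = 19000 kJ/min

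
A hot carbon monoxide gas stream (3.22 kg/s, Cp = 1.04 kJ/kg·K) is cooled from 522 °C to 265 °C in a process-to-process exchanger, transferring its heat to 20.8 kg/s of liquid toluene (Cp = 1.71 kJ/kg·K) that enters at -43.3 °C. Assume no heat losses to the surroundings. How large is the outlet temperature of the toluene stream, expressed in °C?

Heat released by hot stream: Q = 3.22 × 1.04 × (522 − 265) = 860.64 kJ/s
Energy balance on cold side (adiabatic exchanger): Q = ṁ_c·Cp_c·(T_c,out − T_c,in)
T_c,out = -43.3 + 860.64/(20.8 × 1.71) = -19.103 °C

T_c,out = -19.1 °C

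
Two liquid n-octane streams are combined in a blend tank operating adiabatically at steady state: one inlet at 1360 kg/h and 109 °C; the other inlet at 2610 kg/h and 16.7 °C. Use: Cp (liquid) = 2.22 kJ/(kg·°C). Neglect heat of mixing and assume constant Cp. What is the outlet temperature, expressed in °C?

T_out = 48.3 °C

Adiabatic, steady state ⇒ Σ ṁᵢCp,ᵢ(T_out − Tᵢ) = 0
Σ ṁᵢCp,ᵢTᵢ = 1360×2.22×109 + 2610×2.22×16.7 = 425860
Σ ṁᵢCp,ᵢ = 1360×2.22 + 2610×2.22 = 8813.4
T_out = 425860 / 8813.4 = 48.319 °C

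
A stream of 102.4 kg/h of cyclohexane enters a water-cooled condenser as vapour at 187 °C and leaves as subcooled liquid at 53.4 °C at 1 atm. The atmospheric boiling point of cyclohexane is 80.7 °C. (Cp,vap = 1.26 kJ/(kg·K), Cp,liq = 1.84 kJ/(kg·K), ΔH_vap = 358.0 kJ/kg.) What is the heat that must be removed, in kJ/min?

Q_c = 925 kJ/min

vapour 187→80.7 °C: -133.94 kJ/kg
condensation at 80.7 °C: -358 kJ/kg
liquid 80.7→53.4 °C: -50.232 kJ/kg
Δh = -133.94 + -358 + -50.232 = -542.17 kJ/kg
Q = ṁ·Δh = 102.4 kg/h × -542.17 kJ/kg = -55518 kJ/h
|Q| = 15.422 kW = 925.3 kJ/min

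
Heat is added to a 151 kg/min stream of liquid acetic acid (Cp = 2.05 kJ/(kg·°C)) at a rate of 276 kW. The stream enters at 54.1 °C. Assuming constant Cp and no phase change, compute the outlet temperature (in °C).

Q = 276 kW = 16560 kJ/min
ΔT = Q/(ṁ·Cp) = 16560/(151×2.05) = 53.497 K
T_out = 54.1 + 53.497 = 107.6 °C

T_out = 108 °C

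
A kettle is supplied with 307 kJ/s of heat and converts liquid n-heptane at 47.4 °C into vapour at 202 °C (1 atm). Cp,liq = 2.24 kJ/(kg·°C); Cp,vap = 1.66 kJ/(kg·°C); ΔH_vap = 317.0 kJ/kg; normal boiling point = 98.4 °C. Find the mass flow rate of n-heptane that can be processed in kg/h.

Δh = 2.24×(98.4−47.4) + 317.0 + 1.66×(202−98.4) = 603.22 kJ/kg
Q = 307 kJ/s = 307 kJ/s = 1.1052e+06 kJ/h
ṁ = Q/Δh = 1.1052e+06 / 603.22 = 1832.2 kg/h

ṁ = 1830 kg/h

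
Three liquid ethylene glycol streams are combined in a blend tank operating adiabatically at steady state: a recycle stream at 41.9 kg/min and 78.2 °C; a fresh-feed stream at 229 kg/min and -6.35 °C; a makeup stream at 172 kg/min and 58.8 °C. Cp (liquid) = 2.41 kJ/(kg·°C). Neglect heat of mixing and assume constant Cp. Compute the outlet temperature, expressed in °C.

T_out = 26.9 °C

Energy balance with Q = 0: Σ ṁᵢCp,ᵢ(T_out − Tᵢ) = 0
T_out = Σ ṁᵢCp,ᵢTᵢ / Σ ṁᵢCp,ᵢ
      = 28766 / 1067.4 = 26.95 °C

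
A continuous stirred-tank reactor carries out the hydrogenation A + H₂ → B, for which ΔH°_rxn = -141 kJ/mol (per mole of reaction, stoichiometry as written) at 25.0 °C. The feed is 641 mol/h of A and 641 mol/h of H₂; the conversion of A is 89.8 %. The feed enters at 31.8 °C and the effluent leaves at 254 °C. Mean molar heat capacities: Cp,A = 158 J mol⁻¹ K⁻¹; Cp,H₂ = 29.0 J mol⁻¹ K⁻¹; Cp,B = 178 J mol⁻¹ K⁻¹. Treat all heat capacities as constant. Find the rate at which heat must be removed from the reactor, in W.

Q_out = 15500 W

Extent of reaction ξ = 0.898 × 641 = 575.62 mol/h
Reaction term: ξ·ΔH°_rxn = 575.62 × -141 = -81162 kJ/h
Sensible, feed 31.8→25 °C: -815.1 kJ/h
Outlet flows (mol/h): A 65.382, H₂ 65.382, B 575.62
Sensible, products 25→254 °C: 26263 kJ/h
Q = ΔH = -55714 kJ/h = -15.476 kW
Heat removed = 15476 W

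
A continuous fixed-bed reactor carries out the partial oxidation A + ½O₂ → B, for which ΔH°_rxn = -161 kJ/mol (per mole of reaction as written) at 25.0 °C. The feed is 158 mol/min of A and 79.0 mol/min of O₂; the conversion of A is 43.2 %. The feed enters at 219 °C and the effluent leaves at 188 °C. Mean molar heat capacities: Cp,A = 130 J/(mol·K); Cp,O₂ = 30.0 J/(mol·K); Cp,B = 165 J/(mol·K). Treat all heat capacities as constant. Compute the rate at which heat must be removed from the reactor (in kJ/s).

Extent of reaction ξ = 0.432 × 158 = 68.256 mol/min
Reaction term: ξ·ΔH°_rxn = 68.256 × -161 = -10989 kJ/min
Sensible, feed 219→25 °C: -4444.5 kJ/min
Outlet flows (mol/min): A 89.744, O₂ 44.872, B 68.256
Sensible, products 25→188 °C: 3956.8 kJ/min
Q = ΔH = -11477 kJ/min = -191.28 kW
Heat removed = 191.28 kJ/s

Q_out = 191 kJ/s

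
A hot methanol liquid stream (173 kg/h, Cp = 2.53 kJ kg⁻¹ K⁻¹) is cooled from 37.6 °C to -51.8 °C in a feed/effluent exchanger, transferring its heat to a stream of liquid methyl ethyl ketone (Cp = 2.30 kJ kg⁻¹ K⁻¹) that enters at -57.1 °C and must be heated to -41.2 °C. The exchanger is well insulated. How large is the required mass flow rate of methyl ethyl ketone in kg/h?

ṁ_c = 1070 kg/h

Heat released by hot stream: Q = 173 × 2.53 × (37.6 − -51.8) = 39129 kJ/h
Energy balance on cold side (adiabatic exchanger): Q = ṁ_c·Cp_c·(T_c,out − T_c,in)
ṁ_c = 39129 / [2.30 × (-41.2 − -57.1)] = 1070 kg/h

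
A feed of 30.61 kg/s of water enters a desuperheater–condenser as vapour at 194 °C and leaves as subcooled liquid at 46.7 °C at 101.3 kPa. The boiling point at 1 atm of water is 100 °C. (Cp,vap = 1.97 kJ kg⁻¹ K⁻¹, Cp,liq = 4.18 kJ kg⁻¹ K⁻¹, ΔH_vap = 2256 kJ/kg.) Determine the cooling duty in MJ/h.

Q_c = 294000 MJ/h

vapour 194→100 °C: -185.18 kJ/kg
condensation at 100 °C: -2256 kJ/kg
liquid 100→46.7 °C: -222.79 kJ/kg
Δh = -185.18 + -2256 + -222.79 = -2664 kJ/kg
Q = ṁ·Δh = 30.61 kg/s × -2664 kJ/kg = -81544 kJ/s
|Q| = 81544 kW = 293560 MJ/h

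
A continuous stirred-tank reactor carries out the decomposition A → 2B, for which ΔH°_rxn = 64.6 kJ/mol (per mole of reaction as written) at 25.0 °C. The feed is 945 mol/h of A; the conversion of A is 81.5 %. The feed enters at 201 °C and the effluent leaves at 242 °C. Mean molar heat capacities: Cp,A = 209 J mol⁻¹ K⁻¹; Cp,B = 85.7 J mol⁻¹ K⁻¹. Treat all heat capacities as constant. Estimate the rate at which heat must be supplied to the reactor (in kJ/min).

Q_in = 859 kJ/min

Extent of reaction ξ = 0.815 × 945 = 770.17 mol/h
Reaction term: ξ·ΔH°_rxn = 770.17 × 64.6 = 49753 kJ/h
Sensible, feed 201→25 °C: -34761 kJ/h
Outlet flows (mol/h): A 174.83, B 1540.3
Sensible, products 25→242 °C: 36575 kJ/h
Q = ΔH = 51567 kJ/h = 14.324 kW
Heat supplied = 859.45 kJ/min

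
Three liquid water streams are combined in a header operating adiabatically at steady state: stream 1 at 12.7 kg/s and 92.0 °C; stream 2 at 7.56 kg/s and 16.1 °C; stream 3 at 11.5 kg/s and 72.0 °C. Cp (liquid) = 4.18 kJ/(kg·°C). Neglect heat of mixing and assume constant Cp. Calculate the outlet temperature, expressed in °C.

T_out = 66.7 °C

Energy balance with Q = 0: Σ ṁᵢCp,ᵢ(T_out − Tᵢ) = 0
Σ ṁᵢCp,ᵢTᵢ = 12.7×4.18×92.0 + 7.56×4.18×16.1 + 11.5×4.18×72.0 = 8853.7
Σ ṁᵢCp,ᵢ = 12.7×4.18 + 7.56×4.18 + 11.5×4.18 = 132.76
T_out = 8853.7 / 132.76 = 66.691 °C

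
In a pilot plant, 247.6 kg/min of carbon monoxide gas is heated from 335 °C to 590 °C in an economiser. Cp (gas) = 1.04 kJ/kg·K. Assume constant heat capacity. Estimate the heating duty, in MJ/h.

Q = ṁ·Cp·ΔT = 247.6 × 1.04 × (590 − 335) = 65664 kJ/min
Converting: 65664 / 60 s = 1094.4 kW
Heating duty = 3939.8 MJ/h

Q = 3940 MJ/h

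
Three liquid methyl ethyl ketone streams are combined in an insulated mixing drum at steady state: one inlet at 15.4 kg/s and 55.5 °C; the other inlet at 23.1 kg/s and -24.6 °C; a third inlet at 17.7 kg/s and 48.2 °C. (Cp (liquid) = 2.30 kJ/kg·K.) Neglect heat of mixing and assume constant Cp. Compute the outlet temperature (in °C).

Energy balance with Q = 0: Σ ṁᵢCp,ᵢ(T_out − Tᵢ) = 0
T_out = Σ ṁᵢCp,ᵢTᵢ / Σ ṁᵢCp,ᵢ
      = 2621 / 129.26 = 20.277 °C

T_out = 20.3 °C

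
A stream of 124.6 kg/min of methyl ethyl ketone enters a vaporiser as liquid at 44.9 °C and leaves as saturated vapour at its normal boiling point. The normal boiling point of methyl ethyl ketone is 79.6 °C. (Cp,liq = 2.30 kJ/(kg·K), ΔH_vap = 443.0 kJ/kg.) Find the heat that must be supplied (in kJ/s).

liquid 44.9→79.6 °C: 79.81 kJ/kg
vaporisation at 79.6 °C: 443 kJ/kg
Δh = 79.81 + 443 = 522.81 kJ/kg
Q = ṁ·Δh = 124.6 kg/min × 522.81 kJ/kg = 65142 kJ/min
|Q| = 1085.7 kW

Q = 1090 kJ/s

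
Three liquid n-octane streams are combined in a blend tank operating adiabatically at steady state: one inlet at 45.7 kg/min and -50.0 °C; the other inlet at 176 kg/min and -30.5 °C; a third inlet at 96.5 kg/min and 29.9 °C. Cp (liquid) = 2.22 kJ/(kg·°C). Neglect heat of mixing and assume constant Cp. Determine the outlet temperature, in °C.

Adiabatic, steady state ⇒ Σ ṁᵢCp,ᵢ(T_out − Tᵢ) = 0
T_out = Σ ṁᵢCp,ᵢTᵢ / Σ ṁᵢCp,ᵢ
      = -10584 / 706.4 = -14.983 °C

T_out = -15.0 °C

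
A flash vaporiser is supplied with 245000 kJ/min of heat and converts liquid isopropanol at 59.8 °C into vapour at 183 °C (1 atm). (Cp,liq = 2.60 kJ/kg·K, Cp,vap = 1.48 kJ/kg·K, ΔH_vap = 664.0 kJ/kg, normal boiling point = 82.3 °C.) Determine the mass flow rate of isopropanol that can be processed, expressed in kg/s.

ṁ = 4.69 kg/s

Δh = 2.60×(82.3−59.8) + 664.0 + 1.48×(183−82.3) = 871.54 kJ/kg
Q = 245000 kJ/min = 4083.3 kJ/s = 4083.3 kJ/s
ṁ = Q/Δh = 4083.3 / 871.54 = 4.6852 kg/s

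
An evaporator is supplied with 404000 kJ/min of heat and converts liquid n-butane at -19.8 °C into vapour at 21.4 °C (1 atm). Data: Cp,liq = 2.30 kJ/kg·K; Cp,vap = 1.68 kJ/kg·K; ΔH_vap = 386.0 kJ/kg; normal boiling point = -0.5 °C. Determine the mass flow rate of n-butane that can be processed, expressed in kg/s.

Δh = 2.30×(-0.5−-19.8) + 386.0 + 1.68×(21.4−-0.5) = 467.18 kJ/kg
Q = 404000 kJ/min = 6733.3 kJ/s = 6733.3 kJ/s
ṁ = Q/Δh = 6733.3 / 467.18 = 14.413 kg/s

ṁ = 14.4 kg/s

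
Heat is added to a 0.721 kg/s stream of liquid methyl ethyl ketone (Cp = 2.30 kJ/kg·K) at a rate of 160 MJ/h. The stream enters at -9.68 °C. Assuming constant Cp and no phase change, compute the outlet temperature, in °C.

T_out = 17.1 °C

Q = 160 MJ/h = 44.444 kJ/s
ΔT = Q/(ṁ·Cp) = 44.444/(0.721×2.30) = 26.801 K
T_out = -9.68 + 26.801 = 17.121 °C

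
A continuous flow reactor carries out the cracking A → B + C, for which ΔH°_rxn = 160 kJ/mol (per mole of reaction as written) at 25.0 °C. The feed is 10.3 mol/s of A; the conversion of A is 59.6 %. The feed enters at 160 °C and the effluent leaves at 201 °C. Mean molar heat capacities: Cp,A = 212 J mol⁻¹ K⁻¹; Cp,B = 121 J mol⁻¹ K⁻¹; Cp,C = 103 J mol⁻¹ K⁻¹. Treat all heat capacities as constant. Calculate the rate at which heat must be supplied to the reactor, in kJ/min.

Extent of reaction ξ = 0.596 × 10.3 = 6.1388 mol/s
Reaction term: ξ·ΔH°_rxn = 6.1388 × 160 = 982.21 kJ/s
Sensible, feed 160→25 °C: -294.79 kJ/s
Outlet flows (mol/s): A 4.1612, B 6.1388, C 6.1388
Sensible, products 25→201 °C: 397.28 kJ/s
Q = ΔH = 1084.7 kJ/s = 1084.7 kW
Heat supplied = 65082 kJ/min

Q_in = 65100 kJ/min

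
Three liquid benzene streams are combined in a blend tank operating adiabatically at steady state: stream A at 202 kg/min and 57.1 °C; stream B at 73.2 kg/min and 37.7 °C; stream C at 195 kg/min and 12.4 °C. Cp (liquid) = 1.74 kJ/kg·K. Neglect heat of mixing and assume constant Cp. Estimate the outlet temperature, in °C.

Adiabatic, steady state ⇒ Σ ṁᵢCp,ᵢ(T_out − Tᵢ) = 0
T_out = Σ ṁᵢCp,ᵢTᵢ / Σ ṁᵢCp,ᵢ
      = 29079 / 818.15 = 35.542 °C

T_out = 35.5 °C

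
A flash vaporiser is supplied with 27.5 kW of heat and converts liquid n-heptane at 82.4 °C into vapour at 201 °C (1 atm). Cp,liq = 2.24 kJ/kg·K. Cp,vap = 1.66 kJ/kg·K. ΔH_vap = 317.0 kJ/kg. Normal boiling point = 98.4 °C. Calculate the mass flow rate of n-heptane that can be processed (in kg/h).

Δh = 2.24×(98.4−82.4) + 317.0 + 1.66×(201−98.4) = 523.16 kJ/kg
Q = 27.5 kW = 27.5 kJ/s = 99000 kJ/h
ṁ = Q/Δh = 99000 / 523.16 = 189.24 kg/h

ṁ = 189 kg/h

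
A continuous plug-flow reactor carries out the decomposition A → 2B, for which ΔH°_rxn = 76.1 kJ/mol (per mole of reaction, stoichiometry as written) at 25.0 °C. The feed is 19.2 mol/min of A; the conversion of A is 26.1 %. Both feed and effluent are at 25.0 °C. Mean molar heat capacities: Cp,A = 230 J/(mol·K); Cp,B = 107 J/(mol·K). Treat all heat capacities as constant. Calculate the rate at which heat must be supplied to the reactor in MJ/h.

Extent of reaction ξ = 0.261 × 19.2 = 5.0112 mol/min
Reaction term: ξ·ΔH°_rxn = 5.0112 × 76.1 = 381.35 kJ/min
Q = ΔH = 381.35 kJ/min = 6.3559 kW
Heat supplied = 22.881 MJ/h

Q_in = 22.9 MJ/h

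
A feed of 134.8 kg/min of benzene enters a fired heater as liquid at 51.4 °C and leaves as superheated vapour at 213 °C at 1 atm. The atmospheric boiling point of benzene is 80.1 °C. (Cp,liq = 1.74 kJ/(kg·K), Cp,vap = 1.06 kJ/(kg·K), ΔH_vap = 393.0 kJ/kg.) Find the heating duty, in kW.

liquid 51.4→80.1 °C: 49.938 kJ/kg
vaporisation at 80.1 °C: 393 kJ/kg
vapour 80.1→213 °C: 140.87 kJ/kg
Δh = 49.938 + 393 + 140.87 = 583.81 kJ/kg
Q = ṁ·Δh = 134.8 kg/min × 583.81 kJ/kg = 78698 kJ/min
|Q| = 1311.6 kW

Q = 1310 kW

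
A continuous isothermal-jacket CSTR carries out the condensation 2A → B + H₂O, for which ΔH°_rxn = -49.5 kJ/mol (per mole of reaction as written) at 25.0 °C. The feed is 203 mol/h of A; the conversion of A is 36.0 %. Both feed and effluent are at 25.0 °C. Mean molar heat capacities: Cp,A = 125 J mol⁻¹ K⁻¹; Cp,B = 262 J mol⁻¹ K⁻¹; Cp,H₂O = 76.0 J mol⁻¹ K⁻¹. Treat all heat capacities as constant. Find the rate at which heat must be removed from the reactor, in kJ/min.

Q_out = 30.1 kJ/min

Extent of reaction ξ = 0.360 × 203 / 2 = 36.54 mol/h
Reaction term: ξ·ΔH°_rxn = 36.54 × -49.5 = -1808.7 kJ/h
Q = ΔH = -1808.7 kJ/h = -0.50243 kW
Heat removed = 30.146 kJ/min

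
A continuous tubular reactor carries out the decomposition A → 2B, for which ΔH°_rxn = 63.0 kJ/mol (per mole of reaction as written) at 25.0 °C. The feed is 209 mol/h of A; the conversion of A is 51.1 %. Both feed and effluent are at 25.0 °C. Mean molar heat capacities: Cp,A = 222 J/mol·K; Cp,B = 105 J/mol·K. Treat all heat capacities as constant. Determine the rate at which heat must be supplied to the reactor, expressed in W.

Extent of reaction ξ = 0.511 × 209 = 106.8 mol/h
Reaction term: ξ·ΔH°_rxn = 106.8 × 63.0 = 6728.3 kJ/h
Q = ΔH = 6728.3 kJ/h = 1.869 kW
Heat supplied = 1869 W

Q_in = 1870 W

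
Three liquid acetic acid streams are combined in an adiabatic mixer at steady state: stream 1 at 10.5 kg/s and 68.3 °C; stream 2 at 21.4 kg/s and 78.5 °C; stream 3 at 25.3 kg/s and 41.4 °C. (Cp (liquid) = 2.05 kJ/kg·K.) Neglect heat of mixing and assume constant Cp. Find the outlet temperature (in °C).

T_out = 60.2 °C

Adiabatic, steady state ⇒ Σ ṁᵢCp,ᵢ(T_out − Tᵢ) = 0
T_out = Σ ṁᵢCp,ᵢTᵢ / Σ ṁᵢCp,ᵢ
      = 7061.2 / 117.26 = 60.218 °C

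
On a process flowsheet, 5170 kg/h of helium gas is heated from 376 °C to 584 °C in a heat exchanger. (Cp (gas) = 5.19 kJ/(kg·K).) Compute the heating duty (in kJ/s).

Q = ṁ·Cp·ΔT = 5170 × 5.19 × (584 − 376) = 5.5811e+06 kJ/h
Converting: 5.5811e+06 / 3600 s = 1550.3 kW

Q = 1550 kJ/s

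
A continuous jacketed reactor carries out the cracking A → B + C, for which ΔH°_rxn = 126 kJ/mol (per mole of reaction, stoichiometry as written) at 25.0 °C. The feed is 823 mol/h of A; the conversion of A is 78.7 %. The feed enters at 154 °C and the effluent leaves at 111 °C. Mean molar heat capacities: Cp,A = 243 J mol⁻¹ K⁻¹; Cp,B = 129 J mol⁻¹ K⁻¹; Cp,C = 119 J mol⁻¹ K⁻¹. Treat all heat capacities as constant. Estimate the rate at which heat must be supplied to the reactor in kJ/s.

Q_in = 20.4 kJ/s

Extent of reaction ξ = 0.787 × 823 = 647.7 mol/h
Reaction term: ξ·ΔH°_rxn = 647.7 × 126 = 81610 kJ/h
Sensible, feed 154→25 °C: -25799 kJ/h
Outlet flows (mol/h): A 175.3, B 647.7, C 647.7
Sensible, products 25→111 °C: 17478 kJ/h
Q = ΔH = 73289 kJ/h = 20.358 kW
Heat supplied = 20.358 kJ/s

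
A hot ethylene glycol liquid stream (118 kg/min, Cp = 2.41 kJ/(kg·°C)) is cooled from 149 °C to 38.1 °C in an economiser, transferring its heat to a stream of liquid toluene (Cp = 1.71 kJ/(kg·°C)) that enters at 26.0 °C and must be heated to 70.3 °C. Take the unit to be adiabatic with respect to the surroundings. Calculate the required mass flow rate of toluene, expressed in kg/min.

Heat released by hot stream: Q = 118 × 2.41 × (149 − 38.1) = 31538 kJ/min
Energy balance on cold side (adiabatic exchanger): Q = ṁ_c·Cp_c·(T_c,out − T_c,in)
ṁ_c = 31538 / [1.71 × (70.3 − 26.0)] = 416.32 kg/min

ṁ_c = 416 kg/min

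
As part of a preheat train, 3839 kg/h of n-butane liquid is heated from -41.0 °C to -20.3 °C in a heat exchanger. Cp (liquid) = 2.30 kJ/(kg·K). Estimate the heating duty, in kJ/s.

Q = 50.8 kJ/s

Q = ṁ·Cp·ΔT = 3839 × 2.30 × (-20.3 − -41.0) = 182770 kJ/h
Converting: 182770 / 3600 s = 50.771 kW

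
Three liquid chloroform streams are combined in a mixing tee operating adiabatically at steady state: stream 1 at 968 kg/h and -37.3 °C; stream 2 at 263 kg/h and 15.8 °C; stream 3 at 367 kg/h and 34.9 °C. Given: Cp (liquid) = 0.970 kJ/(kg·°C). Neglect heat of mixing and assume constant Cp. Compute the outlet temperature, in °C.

Adiabatic, steady state ⇒ Σ ṁᵢCp,ᵢ(T_out − Tᵢ) = 0
T_out = Σ ṁᵢCp,ᵢTᵢ / Σ ṁᵢCp,ᵢ
      = -18568 / 1550.1 = -11.979 °C

T_out = -12.0 °C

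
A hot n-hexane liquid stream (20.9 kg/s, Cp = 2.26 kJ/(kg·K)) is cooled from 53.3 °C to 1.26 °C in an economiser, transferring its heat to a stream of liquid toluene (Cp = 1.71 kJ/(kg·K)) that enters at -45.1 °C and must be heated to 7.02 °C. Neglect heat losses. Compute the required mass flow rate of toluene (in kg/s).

ṁ_c = 27.6 kg/s

Heat released by hot stream: Q = 20.9 × 2.26 × (53.3 − 1.26) = 2458.1 kJ/s
Energy balance on cold side (adiabatic exchanger): Q = ṁ_c·Cp_c·(T_c,out − T_c,in)
ṁ_c = 2458.1 / [1.71 × (7.02 − -45.1)] = 27.58 kg/s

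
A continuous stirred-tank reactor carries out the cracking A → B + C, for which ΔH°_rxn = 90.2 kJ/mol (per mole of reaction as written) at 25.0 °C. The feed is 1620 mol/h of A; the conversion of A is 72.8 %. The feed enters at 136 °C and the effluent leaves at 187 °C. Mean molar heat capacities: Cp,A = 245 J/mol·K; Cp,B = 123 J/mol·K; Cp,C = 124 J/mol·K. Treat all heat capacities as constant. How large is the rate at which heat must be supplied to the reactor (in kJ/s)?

Extent of reaction ξ = 0.728 × 1620 = 1179.4 mol/h
Reaction term: ξ·ΔH°_rxn = 1179.4 × 90.2 = 106380 kJ/h
Sensible, feed 136→25 °C: -44056 kJ/h
Outlet flows (mol/h): A 440.64, B 1179.4, C 1179.4
Sensible, products 25→187 °C: 64680 kJ/h
Q = ΔH = 127000 kJ/h = 35.278 kW
Heat supplied = 35.278 kJ/s

Q_in = 35.3 kJ/s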